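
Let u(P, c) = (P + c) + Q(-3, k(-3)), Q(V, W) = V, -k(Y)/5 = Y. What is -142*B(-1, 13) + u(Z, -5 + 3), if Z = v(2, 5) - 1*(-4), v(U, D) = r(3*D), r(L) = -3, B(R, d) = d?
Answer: -1850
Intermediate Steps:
v(U, D) = -3
k(Y) = -5*Y
Z = 1 (Z = -3 - 1*(-4) = -3 + 4 = 1)
u(P, c) = -3 + P + c (u(P, c) = (P + c) - 3 = -3 + P + c)
-142*B(-1, 13) + u(Z, -5 + 3) = -142*13 + (-3 + 1 + (-5 + 3)) = -1846 + (-3 + 1 - 2) = -1846 - 4 = -1850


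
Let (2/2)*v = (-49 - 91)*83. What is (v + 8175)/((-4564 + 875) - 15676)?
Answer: 689/3873 ≈ 0.17790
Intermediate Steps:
v = -11620 (v = (-49 - 91)*83 = -140*83 = -11620)
(v + 8175)/((-4564 + 875) - 15676) = (-11620 + 8175)/((-4564 + 875) - 15676) = -3445/(-3689 - 15676) = -3445/(-19365) = -3445*(-1/19365) = 689/3873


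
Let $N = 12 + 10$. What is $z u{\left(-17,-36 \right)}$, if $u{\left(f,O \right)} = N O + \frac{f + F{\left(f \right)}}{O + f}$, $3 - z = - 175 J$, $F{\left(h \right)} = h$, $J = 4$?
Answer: $- \frac{29485226}{53} \approx -5.5633 \cdot 10^{5}$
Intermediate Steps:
$z = 703$ ($z = 3 - \left(-175\right) 4 = 3 - -700 = 3 + 700 = 703$)
$N = 22$
$u{\left(f,O \right)} = 22 O + \frac{2 f}{O + f}$ ($u{\left(f,O \right)} = 22 O + \frac{f + f}{O + f} = 22 O + \frac{2 f}{O + f}$)
$z u{\left(-17,-36 \right)} = 703 \frac{2 \left(-17 + 11 \left(-36\right)^{2} + 11 \left(-36\right) \left(-17\right)\right)}{-36 - 17} = 703 \frac{2 \left(-17 + 11 \cdot 1296 + 6732\right)}{-53} = 703 \cdot 2 \left(- \frac{1}{53}\right) \left(-17 + 14256 + 6732\right) = 703 \cdot 2 \left(- \frac{1}{53}\right) 20971 = 703 \left(- \frac{41942}{53}\right) = - \frac{29485226}{53}$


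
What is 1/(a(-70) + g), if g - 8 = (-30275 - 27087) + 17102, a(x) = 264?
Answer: -1/39988 ≈ -2.5007e-5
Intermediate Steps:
g = -40252 (g = 8 + ((-30275 - 27087) + 17102) = 8 + (-57362 + 17102) = 8 - 40260 = -40252)
1/(a(-70) + g) = 1/(264 - 40252) = 1/(-39988) = -1/39988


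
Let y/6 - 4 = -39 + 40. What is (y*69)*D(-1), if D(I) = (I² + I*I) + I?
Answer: 2070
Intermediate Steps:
D(I) = I + 2*I² (D(I) = (I² + I²) + I = 2*I² + I = I + 2*I²)
y = 30 (y = 24 + 6*(-39 + 40) = 24 + 6*1 = 24 + 6 = 30)
(y*69)*D(-1) = (30*69)*(-(1 + 2*(-1))) = 2070*(-(1 - 2)) = 2070*(-1*(-1)) = 2070*1 = 2070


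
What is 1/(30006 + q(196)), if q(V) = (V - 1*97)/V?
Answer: 196/5881275 ≈ 3.3326e-5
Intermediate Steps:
q(V) = (-97 + V)/V (q(V) = (V - 97)/V = (-97 + V)/V)
1/(30006 + q(196)) = 1/(30006 + (-97 + 196)/196) = 1/(30006 + (1/196)*99) = 1/(30006 + 99/196) = 1/(5881275/196) = 196/5881275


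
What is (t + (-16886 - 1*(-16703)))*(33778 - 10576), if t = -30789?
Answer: -718612344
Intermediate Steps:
(t + (-16886 - 1*(-16703)))*(33778 - 10576) = (-30789 + (-16886 - 1*(-16703)))*(33778 - 10576) = (-30789 + (-16886 + 16703))*23202 = (-30789 - 183)*23202 = -30972*23202 = -718612344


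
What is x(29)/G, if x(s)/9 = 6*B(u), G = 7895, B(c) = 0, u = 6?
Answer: 0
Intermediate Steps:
x(s) = 0 (x(s) = 9*(6*0) = 9*0 = 0)
x(29)/G = 0/7895 = 0*(1/7895) = 0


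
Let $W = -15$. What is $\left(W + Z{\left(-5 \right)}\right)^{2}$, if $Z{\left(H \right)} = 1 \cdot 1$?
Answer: $196$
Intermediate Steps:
$Z{\left(H \right)} = 1$
$\left(W + Z{\left(-5 \right)}\right)^{2} = \left(-15 + 1\right)^{2} = \left(-14\right)^{2} = 196$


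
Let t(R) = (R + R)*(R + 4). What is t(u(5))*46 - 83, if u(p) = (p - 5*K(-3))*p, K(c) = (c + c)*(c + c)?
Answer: 70115417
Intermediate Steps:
K(c) = 4*c² (K(c) = (2*c)*(2*c) = 4*c²)
u(p) = p*(-180 + p) (u(p) = (p - 20*(-3)²)*p = (p - 20*9)*p = (p - 5*36)*p = (p - 180)*p = (-180 + p)*p = p*(-180 + p))
t(R) = 2*R*(4 + R) (t(R) = (2*R)*(4 + R) = 2*R*(4 + R))
t(u(5))*46 - 83 = (2*(5*(-180 + 5))*(4 + 5*(-180 + 5)))*46 - 83 = (2*(5*(-175))*(4 + 5*(-175)))*46 - 83 = (2*(-875)*(4 - 875))*46 - 83 = (2*(-875)*(-871))*46 - 83 = 1524250*46 - 83 = 70115500 - 83 = 70115417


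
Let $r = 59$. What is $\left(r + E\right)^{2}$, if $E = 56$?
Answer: $13225$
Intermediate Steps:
$\left(r + E\right)^{2} = \left(59 + 56\right)^{2} = 115^{2} = 13225$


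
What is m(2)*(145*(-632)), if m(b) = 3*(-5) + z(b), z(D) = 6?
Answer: 824760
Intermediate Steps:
m(b) = -9 (m(b) = 3*(-5) + 6 = -15 + 6 = -9)
m(2)*(145*(-632)) = -1305*(-632) = -9*(-91640) = 824760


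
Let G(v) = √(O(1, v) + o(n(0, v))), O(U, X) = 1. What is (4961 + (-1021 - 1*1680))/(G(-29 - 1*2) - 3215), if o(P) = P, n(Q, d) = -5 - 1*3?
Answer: -1816475/2584058 - 565*I*√7/2584058 ≈ -0.70295 - 0.00057849*I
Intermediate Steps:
n(Q, d) = -8 (n(Q, d) = -5 - 3 = -8)
G(v) = I*√7 (G(v) = √(1 - 8) = √(-7) = I*√7)
(4961 + (-1021 - 1*1680))/(G(-29 - 1*2) - 3215) = (4961 + (-1021 - 1*1680))/(I*√7 - 3215) = (4961 + (-1021 - 1680))/(-3215 + I*√7) = (4961 - 2701)/(-3215 + I*√7) = 2260/(-3215 + I*√7)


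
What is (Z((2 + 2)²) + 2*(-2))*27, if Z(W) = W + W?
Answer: 756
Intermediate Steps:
Z(W) = 2*W
(Z((2 + 2)²) + 2*(-2))*27 = (2*(2 + 2)² + 2*(-2))*27 = (2*4² - 4)*27 = (2*16 - 4)*27 = (32 - 4)*27 = 28*27 = 756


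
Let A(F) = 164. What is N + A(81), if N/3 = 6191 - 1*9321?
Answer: -9226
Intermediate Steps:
N = -9390 (N = 3*(6191 - 1*9321) = 3*(6191 - 9321) = 3*(-3130) = -9390)
N + A(81) = -9390 + 164 = -9226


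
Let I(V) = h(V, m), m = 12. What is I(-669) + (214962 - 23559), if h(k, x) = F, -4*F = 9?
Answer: 765603/4 ≈ 1.9140e+5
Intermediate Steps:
F = -9/4 (F = -¼*9 = -9/4 ≈ -2.2500)
h(k, x) = -9/4
I(V) = -9/4
I(-669) + (214962 - 23559) = -9/4 + (214962 - 23559) = -9/4 + 191403 = 765603/4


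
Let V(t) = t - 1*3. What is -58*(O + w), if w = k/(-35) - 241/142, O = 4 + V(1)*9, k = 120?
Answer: 551319/497 ≈ 1109.3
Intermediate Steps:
V(t) = -3 + t (V(t) = t - 3 = -3 + t)
O = -14 (O = 4 + (-3 + 1)*9 = 4 - 2*9 = 4 - 18 = -14)
w = -5095/994 (w = 120/(-35) - 241/142 = 120*(-1/35) - 241*1/142 = -24/7 - 241/142 = -5095/994 ≈ -5.1258)
-58*(O + w) = -58*(-14 - 5095/994) = -58*(-19011/994) = 551319/497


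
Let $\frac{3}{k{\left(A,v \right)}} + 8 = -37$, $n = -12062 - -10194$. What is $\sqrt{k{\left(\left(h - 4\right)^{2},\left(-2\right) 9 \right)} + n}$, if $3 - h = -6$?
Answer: $\frac{i \sqrt{420315}}{15} \approx 43.221 i$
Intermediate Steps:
$h = 9$ ($h = 3 - -6 = 3 + 6 = 9$)
$n = -1868$ ($n = -12062 + 10194 = -1868$)
$k{\left(A,v \right)} = - \frac{1}{15}$ ($k{\left(A,v \right)} = \frac{3}{-8 - 37} = \frac{3}{-45} = 3 \left(- \frac{1}{45}\right) = - \frac{1}{15}$)
$\sqrt{k{\left(\left(h - 4\right)^{2},\left(-2\right) 9 \right)} + n} = \sqrt{- \frac{1}{15} - 1868} = \sqrt{- \frac{28021}{15}} = \frac{i \sqrt{420315}}{15}$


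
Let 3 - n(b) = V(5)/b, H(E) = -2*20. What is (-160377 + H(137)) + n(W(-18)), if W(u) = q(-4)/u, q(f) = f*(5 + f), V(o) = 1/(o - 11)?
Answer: -641653/4 ≈ -1.6041e+5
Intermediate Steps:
V(o) = 1/(-11 + o)
H(E) = -40
W(u) = -4/u (W(u) = (-4*(5 - 4))/u = (-4*1)/u = -4/u)
n(b) = 3 + 1/(6*b) (n(b) = 3 - 1/((-11 + 5)*b) = 3 - 1/((-6)*b) = 3 - (-1)/(6*b) = 3 + 1/(6*b))
(-160377 + H(137)) + n(W(-18)) = (-160377 - 40) + (3 + 1/(6*((-4/(-18))))) = -160417 + (3 + 1/(6*((-4*(-1/18))))) = -160417 + (3 + 1/(6*(2/9))) = -160417 + (3 + (⅙)*(9/2)) = -160417 + (3 + ¾) = -160417 + 15/4 = -641653/4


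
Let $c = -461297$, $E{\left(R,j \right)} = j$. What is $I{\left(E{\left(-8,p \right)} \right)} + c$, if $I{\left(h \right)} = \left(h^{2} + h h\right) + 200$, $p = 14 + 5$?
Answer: $-460375$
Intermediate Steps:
$p = 19$
$I{\left(h \right)} = 200 + 2 h^{2}$ ($I{\left(h \right)} = \left(h^{2} + h^{2}\right) + 200 = 2 h^{2} + 200 = 200 + 2 h^{2}$)
$I{\left(E{\left(-8,p \right)} \right)} + c = \left(200 + 2 \cdot 19^{2}\right) - 461297 = \left(200 + 2 \cdot 361\right) - 461297 = \left(200 + 722\right) - 461297 = 922 - 461297 = -460375$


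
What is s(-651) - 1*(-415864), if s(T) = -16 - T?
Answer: 416499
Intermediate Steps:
s(-651) - 1*(-415864) = (-16 - 1*(-651)) - 1*(-415864) = (-16 + 651) + 415864 = 635 + 415864 = 416499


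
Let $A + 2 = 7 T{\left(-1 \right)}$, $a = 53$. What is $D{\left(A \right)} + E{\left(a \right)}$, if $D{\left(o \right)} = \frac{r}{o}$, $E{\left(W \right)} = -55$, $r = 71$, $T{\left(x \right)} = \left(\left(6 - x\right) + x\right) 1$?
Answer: $- \frac{2129}{40} \approx -53.225$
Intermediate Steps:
$T{\left(x \right)} = 6$ ($T{\left(x \right)} = 6 \cdot 1 = 6$)
$A = 40$ ($A = -2 + 7 \cdot 6 = -2 + 42 = 40$)
$D{\left(o \right)} = \frac{71}{o}$
$D{\left(A \right)} + E{\left(a \right)} = \frac{71}{40} - 55 = - \frac{2129}{40}$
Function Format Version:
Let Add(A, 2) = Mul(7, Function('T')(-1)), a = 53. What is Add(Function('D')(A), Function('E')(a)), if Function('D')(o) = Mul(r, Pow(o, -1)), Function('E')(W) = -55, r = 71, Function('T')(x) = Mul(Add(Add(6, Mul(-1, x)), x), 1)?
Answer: Rational(-2129, 40) ≈ -53.225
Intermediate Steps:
Function('T')(x) = 6 (Function('T')(x) = Mul(6, 1) = 6)
A = 40 (A = Add(-2, Mul(7, 6)) = Add(-2, 42) = 40)
Function('D')(o) = Mul(71, Pow(o, -1))
Add(Function('D')(A), Function('E')(a)) = Add(Mul(71, Pow(40, -1)), -55) = Add(Mul(71, Rational(1, 40)), -55) = Add(Rational(71, 40), -55) = Rational(-2129, 40)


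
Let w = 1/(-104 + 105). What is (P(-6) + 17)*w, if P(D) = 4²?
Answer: 33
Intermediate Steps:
P(D) = 16
w = 1 (w = 1/1 = 1)
(P(-6) + 17)*w = (16 + 17)*1 = 33*1 = 33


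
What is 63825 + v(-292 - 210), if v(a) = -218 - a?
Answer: 64109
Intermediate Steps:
63825 + v(-292 - 210) = 63825 + (-218 - (-292 - 210)) = 63825 + (-218 - 1*(-502)) = 63825 + (-218 + 502) = 63825 + 284 = 64109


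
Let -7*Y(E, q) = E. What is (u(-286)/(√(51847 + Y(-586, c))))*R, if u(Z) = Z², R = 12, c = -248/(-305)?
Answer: 981552*√2544605/363515 ≈ 4307.3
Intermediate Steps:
c = 248/305 (c = -248*(-1/305) = 248/305 ≈ 0.81312)
Y(E, q) = -E/7
(u(-286)/(√(51847 + Y(-586, c))))*R = ((-286)²/(√(51847 - ⅐*(-586))))*12 = (81796/(√(51847 + 586/7)))*12 = (81796/(√(363515/7)))*12 = (81796/((√2544605/7)))*12 = (81796*(√2544605/363515))*12 = (81796*√2544605/363515)*12 = 981552*√2544605/363515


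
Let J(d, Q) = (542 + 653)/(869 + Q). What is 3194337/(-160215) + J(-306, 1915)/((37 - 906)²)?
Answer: -203505224669411/10206997727520 ≈ -19.938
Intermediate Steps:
J(d, Q) = 1195/(869 + Q)
3194337/(-160215) + J(-306, 1915)/((37 - 906)²) = 3194337/(-160215) + (1195/(869 + 1915))/((37 - 906)²) = 3194337*(-1/160215) + (1195/2784)/((-869)²) = -1064779/53405 + (1195*(1/2784))/755161 = -1064779/53405 + (1195/2784)*(1/755161) = -1064779/53405 + 1195/2102368224 = -203505224669411/10206997727520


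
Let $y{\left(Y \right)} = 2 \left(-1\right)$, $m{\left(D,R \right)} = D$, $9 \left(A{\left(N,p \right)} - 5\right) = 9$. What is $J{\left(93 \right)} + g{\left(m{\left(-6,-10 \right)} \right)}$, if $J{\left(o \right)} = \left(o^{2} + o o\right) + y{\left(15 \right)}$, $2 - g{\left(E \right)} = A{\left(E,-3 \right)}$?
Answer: $17292$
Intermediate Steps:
$A{\left(N,p \right)} = 6$ ($A{\left(N,p \right)} = 5 + \frac{1}{9} \cdot 9 = 5 + 1 = 6$)
$g{\left(E \right)} = -4$ ($g{\left(E \right)} = 2 - 6 = -4$)
$y{\left(Y \right)} = -2$
$J{\left(o \right)} = -2 + 2 o^{2}$ ($J{\left(o \right)} = \left(o^{2} + o o\right) - 2 = \left(o^{2} + o^{2}\right) - 2 = 2 o^{2} - 2 = -2 + 2 o^{2}$)
$J{\left(93 \right)} + g{\left(m{\left(-6,-10 \right)} \right)} = \left(-2 + 2 \cdot 93^{2}\right) - 4 = \left(-2 + 2 \cdot 8649\right) - 4 = \left(-2 + 17298\right) - 4 = 17296 - 4 = 17292$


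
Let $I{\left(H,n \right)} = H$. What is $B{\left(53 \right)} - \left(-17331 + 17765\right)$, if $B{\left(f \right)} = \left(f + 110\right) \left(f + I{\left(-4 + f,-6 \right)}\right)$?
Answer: $16192$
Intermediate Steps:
$B{\left(f \right)} = \left(-4 + 2 f\right) \left(110 + f\right)$ ($B{\left(f \right)} = \left(f + 110\right) \left(f + \left(-4 + f\right)\right) = \left(110 + f\right) \left(-4 + 2 f\right) = \left(-4 + 2 f\right) \left(110 + f\right)$)
$B{\left(53 \right)} - \left(-17331 + 17765\right) = \left(-440 + 2 \cdot 53^{2} + 216 \cdot 53\right) - \left(-17331 + 17765\right) = \left(-440 + 2 \cdot 2809 + 11448\right) - 434 = \left(-440 + 5618 + 11448\right) - 434 = 16626 - 434 = 16192$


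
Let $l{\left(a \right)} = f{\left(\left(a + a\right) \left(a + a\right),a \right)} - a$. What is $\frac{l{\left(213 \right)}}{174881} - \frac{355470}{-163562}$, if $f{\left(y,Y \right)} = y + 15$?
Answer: $\frac{936889197}{291876389} \approx 3.2099$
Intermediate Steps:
$f{\left(y,Y \right)} = 15 + y$
$l{\left(a \right)} = 15 - a + 4 a^{2}$ ($l{\left(a \right)} = \left(15 + \left(a + a\right) \left(a + a\right)\right) - a = \left(15 + 2 a 2 a\right) - a = \left(15 + 4 a^{2}\right) - a = 15 - a + 4 a^{2}$)
$\frac{l{\left(213 \right)}}{174881} - \frac{355470}{-163562} = \frac{15 - 213 + 4 \cdot 213^{2}}{174881} - \frac{355470}{-163562} = \left(15 - 213 + 4 \cdot 45369\right) \frac{1}{174881} - - \frac{177735}{81781} = \left(15 - 213 + 181476\right) \frac{1}{174881} + \frac{177735}{81781} = 181278 \cdot \frac{1}{174881} + \frac{177735}{81781} = \frac{181278}{174881} + \frac{177735}{81781} = \frac{936889197}{291876389}$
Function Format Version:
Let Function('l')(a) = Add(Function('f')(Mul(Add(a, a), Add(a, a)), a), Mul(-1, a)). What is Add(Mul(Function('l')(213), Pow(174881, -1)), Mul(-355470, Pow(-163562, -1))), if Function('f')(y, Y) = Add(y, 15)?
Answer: Rational(936889197, 291876389) ≈ 3.2099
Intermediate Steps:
Function('f')(y, Y) = Add(15, y)
Function('l')(a) = Add(15, Mul(-1, a), Mul(4, Pow(a, 2))) (Function('l')(a) = Add(Add(15, Mul(Add(a, a), Add(a, a))), Mul(-1, a)) = Add(Add(15, Mul(Mul(2, a), Mul(2, a))), Mul(-1, a)) = Add(Add(15, Mul(4, Pow(a, 2))), Mul(-1, a)) = Add(15, Mul(-1, a), Mul(4, Pow(a, 2))))
Add(Mul(Function('l')(213), Pow(174881, -1)), Mul(-355470, Pow(-163562, -1))) = Add(Mul(Add(15, Mul(-1, 213), Mul(4, Pow(213, 2))), Pow(174881, -1)), Mul(-355470, Pow(-163562, -1))) = Add(Mul(Add(15, -213, Mul(4, 45369)), Rational(1, 174881)), Mul(-355470, Rational(-1, 163562))) = Add(Mul(Add(15, -213, 181476), Rational(1, 174881)), Rational(177735, 81781)) = Add(Mul(181278, Rational(1, 174881)), Rational(177735, 81781)) = Add(Rational(181278, 174881), Rational(177735, 81781)) = Rational(936889197, 291876389)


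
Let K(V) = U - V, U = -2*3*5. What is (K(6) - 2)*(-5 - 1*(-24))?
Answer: -722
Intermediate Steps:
U = -30 (U = -6*5 = -30)
K(V) = -30 - V
(K(6) - 2)*(-5 - 1*(-24)) = ((-30 - 1*6) - 2)*(-5 - 1*(-24)) = ((-30 - 6) - 2)*(-5 + 24) = (-36 - 2)*19 = -38*19 = -722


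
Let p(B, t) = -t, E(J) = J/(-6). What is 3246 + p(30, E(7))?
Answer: 19483/6 ≈ 3247.2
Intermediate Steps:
E(J) = -J/6 (E(J) = J*(-⅙) = -J/6)
3246 + p(30, E(7)) = 3246 - (-1)*7/6 = 3246 - 1*(-7/6) = 3246 + 7/6 = 19483/6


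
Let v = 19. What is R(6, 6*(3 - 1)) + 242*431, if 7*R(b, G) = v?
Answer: 730133/7 ≈ 1.0430e+5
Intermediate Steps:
R(b, G) = 19/7 (R(b, G) = (⅐)*19 = 19/7)
R(6, 6*(3 - 1)) + 242*431 = 19/7 + 242*431 = 19/7 + 104302 = 730133/7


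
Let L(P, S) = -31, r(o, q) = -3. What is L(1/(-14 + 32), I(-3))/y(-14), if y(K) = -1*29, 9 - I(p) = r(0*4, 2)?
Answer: 31/29 ≈ 1.0690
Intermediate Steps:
I(p) = 12 (I(p) = 9 - 1*(-3) = 9 + 3 = 12)
y(K) = -29
L(1/(-14 + 32), I(-3))/y(-14) = -31/(-29) = -31*(-1/29) = 31/29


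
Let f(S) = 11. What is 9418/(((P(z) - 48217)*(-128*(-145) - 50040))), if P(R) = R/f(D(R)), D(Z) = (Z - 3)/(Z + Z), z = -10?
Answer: 51799/8348448780 ≈ 6.2046e-6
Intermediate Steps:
D(Z) = (-3 + Z)/(2*Z) (D(Z) = (-3 + Z)/((2*Z)) = (-3 + Z)*(1/(2*Z)) = (-3 + Z)/(2*Z))
P(R) = R/11
9418/(((P(z) - 48217)*(-128*(-145) - 50040))) = 9418/((((1/11)*(-10) - 48217)*(-128*(-145) - 50040))) = 9418/(((-10/11 - 48217)*(18560 - 50040))) = 9418/((-530397/11*(-31480))) = 9418/(16696897560/11) = 9418*(11/16696897560) = 51799/8348448780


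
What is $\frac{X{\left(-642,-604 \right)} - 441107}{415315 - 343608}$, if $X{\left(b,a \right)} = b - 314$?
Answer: $- \frac{442063}{71707} \approx -6.1648$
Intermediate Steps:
$X{\left(b,a \right)} = -314 + b$ ($X{\left(b,a \right)} = b - 314 = -314 + b$)
$\frac{X{\left(-642,-604 \right)} - 441107}{415315 - 343608} = \frac{\left(-314 - 642\right) - 441107}{415315 - 343608} = \frac{-956 - 441107}{71707} = \left(-442063\right) \frac{1}{71707} = - \frac{442063}{71707}$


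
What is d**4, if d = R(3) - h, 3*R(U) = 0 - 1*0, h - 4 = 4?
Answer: 4096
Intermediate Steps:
h = 8 (h = 4 + 4 = 8)
R(U) = 0 (R(U) = (0 - 1*0)/3 = (0 + 0)/3 = (1/3)*0 = 0)
d = -8 (d = 0 - 1*8 = 0 - 8 = -8)
d**4 = (-8)**4 = 4096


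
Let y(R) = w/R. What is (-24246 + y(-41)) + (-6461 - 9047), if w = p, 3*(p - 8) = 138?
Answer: -1629968/41 ≈ -39755.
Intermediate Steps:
p = 54 (p = 8 + (⅓)*138 = 8 + 46 = 54)
w = 54
y(R) = 54/R
(-24246 + y(-41)) + (-6461 - 9047) = (-24246 + 54/(-41)) + (-6461 - 9047) = (-24246 + 54*(-1/41)) - 15508 = (-24246 - 54/41) - 15508 = -994140/41 - 15508 = -1629968/41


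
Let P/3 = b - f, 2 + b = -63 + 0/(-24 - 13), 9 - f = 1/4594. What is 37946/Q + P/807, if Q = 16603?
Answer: 41248862691/20517754958 ≈ 2.0104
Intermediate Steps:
f = 41345/4594 (f = 9 - 1/4594 = 41345/4594 ≈ 8.9998)
b = -65 (b = -2 + (-63 + 0/(-24 - 13)) = -2 + (-63 + 0/(-37)) = -2 + (-63 - 1/37*0) = -2 + (-63 + 0) = -2 - 63 = -65)
P = -1019865/4594 (P = 3*(-65 - 1*41345/4594) = 3*(-65 - 41345/4594) = 3*(-339955/4594) = -1019865/4594 ≈ -222.00)
37946/Q + P/807 = 37946/16603 - 1019865/4594/807 = 37946*(1/16603) - 1019865/4594*1/807 = 37946/16603 - 339955/1235786 = 41248862691/20517754958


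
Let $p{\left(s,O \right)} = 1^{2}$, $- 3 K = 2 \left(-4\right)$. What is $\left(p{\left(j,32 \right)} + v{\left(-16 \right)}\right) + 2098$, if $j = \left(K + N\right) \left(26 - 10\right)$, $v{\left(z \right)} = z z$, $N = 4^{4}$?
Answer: $2355$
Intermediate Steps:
$N = 256$
$v{\left(z \right)} = z^{2}$
$K = \frac{8}{3}$ ($K = - \frac{2 \left(-4\right)}{3} = \left(- \frac{1}{3}\right) \left(-8\right) = \frac{8}{3} \approx 2.6667$)
$j = \frac{12416}{3}$ ($j = \left(\frac{8}{3} + 256\right) \left(26 - 10\right) = \frac{776}{3} \cdot 16 = \frac{12416}{3} \approx 4138.7$)
$p{\left(s,O \right)} = 1$
$\left(p{\left(j,32 \right)} + v{\left(-16 \right)}\right) + 2098 = \left(1 + \left(-16\right)^{2}\right) + 2098 = \left(1 + 256\right) + 2098 = 257 + 2098 = 2355$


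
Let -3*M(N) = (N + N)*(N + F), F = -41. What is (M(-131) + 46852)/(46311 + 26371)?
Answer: 47746/109023 ≈ 0.43794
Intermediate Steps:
M(N) = -2*N*(-41 + N)/3 (M(N) = -(N + N)*(N - 41)/3 = -2*N*(-41 + N)/3)
(M(-131) + 46852)/(46311 + 26371) = ((⅔)*(-131)*(41 - 1*(-131)) + 46852)/(46311 + 26371) = ((⅔)*(-131)*(41 + 131) + 46852)/72682 = ((⅔)*(-131)*172 + 46852)*(1/72682) = (-45064/3 + 46852)*(1/72682) = (95492/3)*(1/72682) = 47746/109023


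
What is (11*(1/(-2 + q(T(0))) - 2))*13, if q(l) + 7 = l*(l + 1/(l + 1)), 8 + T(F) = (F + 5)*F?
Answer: -111397/393 ≈ -283.45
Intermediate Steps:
T(F) = -8 + F*(5 + F) (T(F) = -8 + (F + 5)*F = -8 + (5 + F)*F = -8 + F*(5 + F))
q(l) = -7 + l*(l + 1/(1 + l)) (q(l) = -7 + l*(l + 1/(l + 1)) = -7 + l*(l + 1/(1 + l)))
(11*(1/(-2 + q(T(0))) - 2))*13 = (11*(1/(-2 + (-7 + (-8 + 0**2 + 5*0)**2 + (-8 + 0**2 + 5*0)**3 - 6*(-8 + 0**2 + 5*0))/(1 + (-8 + 0**2 + 5*0))) - 2))*13 = (11*(1/(-2 + (-7 + (-8 + 0 + 0)**2 + (-8 + 0 + 0)**3 - 6*(-8 + 0 + 0))/(1 + (-8 + 0 + 0))) - 2))*13 = (11*(1/(-2 + (-7 + (-8)**2 + (-8)**3 - 6*(-8))/(1 - 8)) - 2))*13 = (11*(1/(-2 + (-7 + 64 - 512 + 48)/(-7)) - 2))*13 = (11*(1/(-2 - 1/7*(-407)) - 2))*13 = (11*(1/(-2 + 407/7) - 2))*13 = (11*(1/(393/7) - 2))*13 = (11*(7/393 - 2))*13 = (11*(-779/393))*13 = -8569/393*13 = -111397/393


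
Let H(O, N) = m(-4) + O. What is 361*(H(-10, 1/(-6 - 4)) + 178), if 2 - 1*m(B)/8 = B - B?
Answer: 66424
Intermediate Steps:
m(B) = 16 (m(B) = 16 - 8*(B - B) = 16 - 8*0 = 16 + 0 = 16)
H(O, N) = 16 + O
361*(H(-10, 1/(-6 - 4)) + 178) = 361*((16 - 10) + 178) = 361*(6 + 178) = 361*184 = 66424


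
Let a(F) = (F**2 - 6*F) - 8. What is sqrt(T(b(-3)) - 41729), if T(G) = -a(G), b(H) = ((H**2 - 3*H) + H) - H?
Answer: I*sqrt(41937) ≈ 204.79*I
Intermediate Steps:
a(F) = -8 + F**2 - 6*F
b(H) = H**2 - 3*H (b(H) = (H**2 - 2*H) - H = H**2 - 3*H)
T(G) = 8 - G**2 + 6*G (T(G) = -(-8 + G**2 - 6*G) = 8 - G**2 + 6*G)
sqrt(T(b(-3)) - 41729) = sqrt((8 - (-3*(-3 - 3))**2 + 6*(-3*(-3 - 3))) - 41729) = sqrt((8 - (-3*(-6))**2 + 6*(-3*(-6))) - 41729) = sqrt((8 - 1*18**2 + 6*18) - 41729) = sqrt((8 - 1*324 + 108) - 41729) = sqrt((8 - 324 + 108) - 41729) = sqrt(-208 - 41729) = sqrt(-41937) = I*sqrt(41937)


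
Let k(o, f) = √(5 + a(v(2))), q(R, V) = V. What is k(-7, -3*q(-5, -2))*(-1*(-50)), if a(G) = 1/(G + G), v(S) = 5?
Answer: 5*√510 ≈ 112.92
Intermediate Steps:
a(G) = 1/(2*G)
k(o, f) = √510/10 (k(o, f) = √(5 + (½)/5) = √(5 + (½)*(⅕)) = √(5 + ⅒) = √(51/10) = √510/10)
k(-7, -3*q(-5, -2))*(-1*(-50)) = (√510/10)*(-1*(-50)) = (√510/10)*50 = 5*√510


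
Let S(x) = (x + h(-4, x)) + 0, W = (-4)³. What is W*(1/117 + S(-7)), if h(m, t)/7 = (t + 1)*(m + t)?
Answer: -3407104/117 ≈ -29121.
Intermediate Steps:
h(m, t) = 7*(1 + t)*(m + t) (h(m, t) = 7*((t + 1)*(m + t)) = 7*((1 + t)*(m + t)) = 7*(1 + t)*(m + t))
W = -64
S(x) = -28 - 20*x + 7*x² (S(x) = (x + (7*(-4) + 7*x + 7*x² + 7*(-4)*x)) + 0 = (x + (-28 + 7*x + 7*x² - 28*x)) + 0 = (x + (-28 - 21*x + 7*x²)) + 0 = (-28 - 20*x + 7*x²) + 0 = -28 - 20*x + 7*x²)
W*(1/117 + S(-7)) = -64*(1/117 + (-28 - 20*(-7) + 7*(-7)²)) = -64*(1/117 + (-28 + 140 + 7*49)) = -64*(1/117 + (-28 + 140 + 343)) = -64*(1/117 + 455) = -64*53236/117 = -3407104/117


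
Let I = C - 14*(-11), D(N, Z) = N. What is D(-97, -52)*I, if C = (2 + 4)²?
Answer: -18430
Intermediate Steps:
C = 36 (C = 6² = 36)
I = 190 (I = 36 - 14*(-11) = 36 + 154 = 190)
D(-97, -52)*I = -97*190 = -18430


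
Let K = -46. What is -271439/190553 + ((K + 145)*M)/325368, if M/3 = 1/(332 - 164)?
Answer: -32325259805/22692755008 ≈ -1.4245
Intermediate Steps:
M = 1/56 (M = 3/(332 - 164) = 3/168 = 3*(1/168) = 1/56 ≈ 0.017857)
-271439/190553 + ((K + 145)*M)/325368 = -271439/190553 + ((-46 + 145)*(1/56))/325368 = -271439*1/190553 + (99*(1/56))*(1/325368) = -15967/11209 + (99/56)*(1/325368) = -15967/11209 + 11/2024512 = -32325259805/22692755008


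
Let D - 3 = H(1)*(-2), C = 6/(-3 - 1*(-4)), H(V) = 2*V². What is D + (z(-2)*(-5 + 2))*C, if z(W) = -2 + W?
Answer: 71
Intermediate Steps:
C = 6 (C = 6/(-3 + 4) = 6/1 = 6*1 = 6)
D = -1 (D = 3 + (2*1²)*(-2) = 3 + (2*1)*(-2) = 3 + 2*(-2) = 3 - 4 = -1)
D + (z(-2)*(-5 + 2))*C = -1 + ((-2 - 2)*(-5 + 2))*6 = -1 - 4*(-3)*6 = -1 + 12*6 = -1 + 72 = 71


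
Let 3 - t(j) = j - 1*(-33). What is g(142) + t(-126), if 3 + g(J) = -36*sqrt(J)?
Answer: 93 - 36*sqrt(142) ≈ -335.99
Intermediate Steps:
g(J) = -3 - 36*sqrt(J)
t(j) = -30 - j (t(j) = 3 - (j - 1*(-33)) = 3 - (j + 33) = 3 - (33 + j) = 3 + (-33 - j) = -30 - j)
g(142) + t(-126) = (-3 - 36*sqrt(142)) + (-30 - 1*(-126)) = (-3 - 36*sqrt(142)) + (-30 + 126) = (-3 - 36*sqrt(142)) + 96 = 93 - 36*sqrt(142)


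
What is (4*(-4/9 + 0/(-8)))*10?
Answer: -160/9 ≈ -17.778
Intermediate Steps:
(4*(-4/9 + 0/(-8)))*10 = (4*(-4*⅑ + 0*(-⅛)))*10 = (4*(-4/9 + 0))*10 = (4*(-4/9))*10 = -16/9*10 = -160/9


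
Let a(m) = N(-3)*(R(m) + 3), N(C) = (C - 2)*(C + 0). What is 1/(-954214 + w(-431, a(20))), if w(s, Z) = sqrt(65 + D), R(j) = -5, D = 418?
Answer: -954214/910524357313 - sqrt(483)/910524357313 ≈ -1.0480e-6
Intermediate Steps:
N(C) = C*(-2 + C) (N(C) = (-2 + C)*C = C*(-2 + C))
a(m) = -30 (a(m) = (-3*(-2 - 3))*(-5 + 3) = -3*(-5)*(-2) = 15*(-2) = -30)
w(s, Z) = sqrt(483) (w(s, Z) = sqrt(65 + 418) = sqrt(483))
1/(-954214 + w(-431, a(20))) = 1/(-954214 + sqrt(483))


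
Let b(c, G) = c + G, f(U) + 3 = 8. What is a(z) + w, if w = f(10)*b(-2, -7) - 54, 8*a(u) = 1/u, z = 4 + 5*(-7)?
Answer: -24553/248 ≈ -99.004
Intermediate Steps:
f(U) = 5 (f(U) = -3 + 8 = 5)
z = -31 (z = 4 - 35 = -31)
b(c, G) = G + c
a(u) = 1/(8*u)
w = -99 (w = 5*(-7 - 2) - 54 = 5*(-9) - 54 = -45 - 54 = -99)
a(z) + w = (⅛)/(-31) - 99 = (⅛)*(-1/31) - 99 = -1/248 - 99 = -24553/248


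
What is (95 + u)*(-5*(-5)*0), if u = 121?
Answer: 0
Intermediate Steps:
(95 + u)*(-5*(-5)*0) = (95 + 121)*(-5*(-5)*0) = 216*(25*0) = 216*0 = 0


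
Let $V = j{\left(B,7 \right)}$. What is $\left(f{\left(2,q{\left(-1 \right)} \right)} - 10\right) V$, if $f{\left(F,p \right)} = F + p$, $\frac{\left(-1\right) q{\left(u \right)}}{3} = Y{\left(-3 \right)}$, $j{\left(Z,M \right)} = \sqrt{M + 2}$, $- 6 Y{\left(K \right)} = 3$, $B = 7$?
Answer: $- \frac{39}{2} \approx -19.5$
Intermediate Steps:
$Y{\left(K \right)} = - \frac{1}{2}$ ($Y{\left(K \right)} = \left(- \frac{1}{6}\right) 3 = - \frac{1}{2}$)
$j{\left(Z,M \right)} = \sqrt{2 + M}$
$q{\left(u \right)} = \frac{3}{2}$ ($q{\left(u \right)} = \left(-3\right) \left(- \frac{1}{2}\right) = \frac{3}{2}$)
$V = 3$ ($V = \sqrt{2 + 7} = \sqrt{9} = 3$)
$\left(f{\left(2,q{\left(-1 \right)} \right)} - 10\right) V = \left(\left(2 + \frac{3}{2}\right) - 10\right) 3 = \left(\frac{7}{2} - 10\right) 3 = \left(- \frac{13}{2}\right) 3 = - \frac{39}{2}$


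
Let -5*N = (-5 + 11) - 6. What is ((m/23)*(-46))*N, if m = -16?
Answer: 0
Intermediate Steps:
N = 0 (N = -((-5 + 11) - 6)/5 = -(6 - 6)/5 = -⅕*0 = 0)
((m/23)*(-46))*N = (-16/23*(-46))*0 = (-16*1/23*(-46))*0 = -16/23*(-46)*0 = 32*0 = 0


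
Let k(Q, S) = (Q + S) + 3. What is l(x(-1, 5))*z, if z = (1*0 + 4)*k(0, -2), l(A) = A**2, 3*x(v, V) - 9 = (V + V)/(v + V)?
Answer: 529/9 ≈ 58.778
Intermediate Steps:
k(Q, S) = 3 + Q + S
x(v, V) = 3 + 2*V/(3*(V + v)) (x(v, V) = 3 + ((V + V)/(v + V))/3 = 3 + ((2*V)/(V + v))/3 = 3 + (2*V/(V + v))/3 = 3 + 2*V/(3*(V + v)))
z = 4 (z = (1*0 + 4)*(3 + 0 - 2) = (0 + 4)*1 = 4*1 = 4)
l(x(-1, 5))*z = ((3*(-1) + (11/3)*5)/(5 - 1))**2*4 = ((-3 + 55/3)/4)**2*4 = ((1/4)*(46/3))**2*4 = (23/6)**2*4 = (529/36)*4 = 529/9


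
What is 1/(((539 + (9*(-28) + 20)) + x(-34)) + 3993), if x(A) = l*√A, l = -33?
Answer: 2150/9263513 + 33*I*√34/18527026 ≈ 0.00023209 + 1.0386e-5*I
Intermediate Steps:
x(A) = -33*√A
1/(((539 + (9*(-28) + 20)) + x(-34)) + 3993) = 1/(((539 + (9*(-28) + 20)) - 33*I*√34) + 3993) = 1/(((539 + (-252 + 20)) - 33*I*√34) + 3993) = 1/(((539 - 232) - 33*I*√34) + 3993) = 1/((307 - 33*I*√34) + 3993) = 1/(4300 - 33*I*√34)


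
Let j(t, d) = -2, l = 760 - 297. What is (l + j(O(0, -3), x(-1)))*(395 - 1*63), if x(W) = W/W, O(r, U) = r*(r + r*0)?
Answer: 153052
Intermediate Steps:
O(r, U) = r² (O(r, U) = r*(r + 0) = r*r = r²)
x(W) = 1
l = 463
(l + j(O(0, -3), x(-1)))*(395 - 1*63) = (463 - 2)*(395 - 1*63) = 461*(395 - 63) = 461*332 = 153052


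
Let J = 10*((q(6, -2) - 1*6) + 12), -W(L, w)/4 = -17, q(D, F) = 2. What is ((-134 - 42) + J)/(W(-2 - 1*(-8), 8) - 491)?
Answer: 32/141 ≈ 0.22695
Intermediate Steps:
W(L, w) = 68 (W(L, w) = -4*(-17) = 68)
J = 80 (J = 10*((2 - 1*6) + 12) = 10*((2 - 6) + 12) = 10*(-4 + 12) = 10*8 = 80)
((-134 - 42) + J)/(W(-2 - 1*(-8), 8) - 491) = ((-134 - 42) + 80)/(68 - 491) = (-176 + 80)/(-423) = -96*(-1/423) = 32/141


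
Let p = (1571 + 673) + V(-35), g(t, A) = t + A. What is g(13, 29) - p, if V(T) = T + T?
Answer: -2132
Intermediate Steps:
V(T) = 2*T
g(t, A) = A + t
p = 2174 (p = (1571 + 673) + 2*(-35) = 2244 - 70 = 2174)
g(13, 29) - p = (29 + 13) - 1*2174 = 42 - 2174 = -2132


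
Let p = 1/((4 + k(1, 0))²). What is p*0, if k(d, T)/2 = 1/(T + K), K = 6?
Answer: 0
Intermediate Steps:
k(d, T) = 2/(6 + T) (k(d, T) = 2/(T + 6) = 2/(6 + T))
p = 9/169 (p = 1/((4 + 2/(6 + 0))²) = 1/((4 + 2/6)²) = 1/((4 + 2*(⅙))²) = 1/((4 + ⅓)²) = 1/((13/3)²) = 1/(169/9) = 9/169 ≈ 0.053254)
p*0 = (9/169)*0 = 0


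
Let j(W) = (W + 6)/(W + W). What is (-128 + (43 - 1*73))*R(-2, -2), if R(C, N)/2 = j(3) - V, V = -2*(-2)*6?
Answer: 7110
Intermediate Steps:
j(W) = (6 + W)/(2*W) (j(W) = (6 + W)/((2*W)) = (6 + W)*(1/(2*W)) = (6 + W)/(2*W))
V = 24 (V = 4*6 = 24)
R(C, N) = -45 (R(C, N) = 2*((½)*(6 + 3)/3 - 1*24) = 2*((½)*(⅓)*9 - 24) = 2*(3/2 - 24) = 2*(-45/2) = -45)
(-128 + (43 - 1*73))*R(-2, -2) = (-128 + (43 - 1*73))*(-45) = (-128 + (43 - 73))*(-45) = (-128 - 30)*(-45) = -158*(-45) = 7110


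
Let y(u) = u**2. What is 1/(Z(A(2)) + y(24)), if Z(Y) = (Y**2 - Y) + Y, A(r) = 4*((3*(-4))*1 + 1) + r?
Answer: 1/2340 ≈ 0.00042735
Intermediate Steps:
A(r) = -44 + r (A(r) = 4*(-12*1 + 1) + r = 4*(-12 + 1) + r = 4*(-11) + r = -44 + r)
Z(Y) = Y**2
1/(Z(A(2)) + y(24)) = 1/((-44 + 2)**2 + 24**2) = 1/((-42)**2 + 576) = 1/(1764 + 576) = 1/2340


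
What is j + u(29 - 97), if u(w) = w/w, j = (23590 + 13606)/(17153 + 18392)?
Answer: 72741/35545 ≈ 2.0464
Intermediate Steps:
j = 37196/35545 ≈ 1.0464
u(w) = 1
j + u(29 - 97) = 37196/35545 + 1 = 72741/35545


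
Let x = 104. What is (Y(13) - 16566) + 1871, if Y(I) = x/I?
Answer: -14687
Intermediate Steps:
Y(I) = 104/I
(Y(13) - 16566) + 1871 = (104/13 - 16566) + 1871 = (104*(1/13) - 16566) + 1871 = (8 - 16566) + 1871 = -16558 + 1871 = -14687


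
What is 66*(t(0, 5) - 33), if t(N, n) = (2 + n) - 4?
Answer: -1980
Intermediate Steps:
t(N, n) = -2 + n
66*(t(0, 5) - 33) = 66*((-2 + 5) - 33) = 66*(3 - 33) = 66*(-30) = -1980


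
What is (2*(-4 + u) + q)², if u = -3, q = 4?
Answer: 100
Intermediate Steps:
(2*(-4 + u) + q)² = (2*(-4 - 3) + 4)² = (2*(-7) + 4)² = (-14 + 4)² = (-10)² = 100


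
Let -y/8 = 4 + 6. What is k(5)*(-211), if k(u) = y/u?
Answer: 3376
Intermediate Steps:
y = -80 (y = -8*(4 + 6) = -8*10 = -80)
k(u) = -80/u
k(5)*(-211) = -80/5*(-211) = -80*⅕*(-211) = -16*(-211) = 3376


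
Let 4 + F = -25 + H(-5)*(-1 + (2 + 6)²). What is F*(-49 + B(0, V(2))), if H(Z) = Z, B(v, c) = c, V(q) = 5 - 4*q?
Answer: 17888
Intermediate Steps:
F = -344 (F = -4 + (-25 - 5*(-1 + (2 + 6)²)) = -4 + (-25 - 5*(-1 + 8²)) = -4 + (-25 - 5*(-1 + 64)) = -4 + (-25 - 5*63) = -4 + (-25 - 315) = -4 - 340 = -344)
F*(-49 + B(0, V(2))) = -344*(-49 + (5 - 4*2)) = -344*(-49 + (5 - 8)) = -344*(-49 - 3) = -344*(-52) = 17888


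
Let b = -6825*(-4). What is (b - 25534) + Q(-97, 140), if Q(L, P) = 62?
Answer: 1828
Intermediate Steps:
b = 27300
(b - 25534) + Q(-97, 140) = (27300 - 25534) + 62 = 1766 + 62 = 1828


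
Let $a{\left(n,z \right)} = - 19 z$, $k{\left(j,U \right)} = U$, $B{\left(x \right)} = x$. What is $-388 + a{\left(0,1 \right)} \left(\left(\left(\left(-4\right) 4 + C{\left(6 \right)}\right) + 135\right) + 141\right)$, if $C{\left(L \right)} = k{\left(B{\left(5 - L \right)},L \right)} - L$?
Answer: $-5328$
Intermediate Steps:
$C{\left(L \right)} = 0$ ($C{\left(L \right)} = L - L = 0$)
$-388 + a{\left(0,1 \right)} \left(\left(\left(\left(-4\right) 4 + C{\left(6 \right)}\right) + 135\right) + 141\right) = -388 + \left(-19\right) 1 \left(\left(\left(\left(-4\right) 4 + 0\right) + 135\right) + 141\right) = -388 - 19 \left(\left(\left(-16 + 0\right) + 135\right) + 141\right) = -388 - 19 \left(\left(-16 + 135\right) + 141\right) = -388 - 19 \left(119 + 141\right) = -388 - 4940 = -5328$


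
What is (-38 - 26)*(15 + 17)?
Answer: -2048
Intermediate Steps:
(-38 - 26)*(15 + 17) = -64*32 = -2048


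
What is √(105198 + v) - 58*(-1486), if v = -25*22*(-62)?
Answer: 86188 + 17*√482 ≈ 86561.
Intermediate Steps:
v = 34100 (v = -550*(-62) = 34100)
√(105198 + v) - 58*(-1486) = √(105198 + 34100) - 58*(-1486) = √139298 + 86188 = 17*√482 + 86188 = 86188 + 17*√482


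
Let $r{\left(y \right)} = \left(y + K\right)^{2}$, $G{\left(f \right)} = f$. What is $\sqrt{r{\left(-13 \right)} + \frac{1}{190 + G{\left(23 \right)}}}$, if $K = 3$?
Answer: $\frac{\sqrt{4537113}}{213} \approx 10.0$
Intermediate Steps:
$r{\left(y \right)} = \left(3 + y\right)^{2}$ ($r{\left(y \right)} = \left(y + 3\right)^{2} = \left(3 + y\right)^{2}$)
$\sqrt{r{\left(-13 \right)} + \frac{1}{190 + G{\left(23 \right)}}} = \sqrt{\left(3 - 13\right)^{2} + \frac{1}{190 + 23}} = \sqrt{\left(-10\right)^{2} + \frac{1}{213}} = \sqrt{100 + \frac{1}{213}} = \sqrt{\frac{21301}{213}} = \frac{\sqrt{4537113}}{213}$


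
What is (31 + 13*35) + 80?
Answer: 566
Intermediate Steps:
(31 + 13*35) + 80 = (31 + 455) + 80 = 486 + 80 = 566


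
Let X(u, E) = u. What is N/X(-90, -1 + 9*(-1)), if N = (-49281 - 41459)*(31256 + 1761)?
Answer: 299596258/9 ≈ 3.3288e+7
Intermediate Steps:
N = -2995962580 (N = -90740*33017 = -2995962580)
N/X(-90, -1 + 9*(-1)) = -2995962580/(-90) = -2995962580*(-1/90) = 299596258/9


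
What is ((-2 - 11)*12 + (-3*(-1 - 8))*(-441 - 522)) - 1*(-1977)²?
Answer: -3934686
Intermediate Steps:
((-2 - 11)*12 + (-3*(-1 - 8))*(-441 - 522)) - 1*(-1977)² = (-13*12 - 3*(-9)*(-963)) - 1*3908529 = (-156 + 27*(-963)) - 3908529 = (-156 - 26001) - 3908529 = -26157 - 3908529 = -3934686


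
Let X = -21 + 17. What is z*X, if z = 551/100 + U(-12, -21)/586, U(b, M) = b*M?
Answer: -174043/7325 ≈ -23.760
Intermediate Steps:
U(b, M) = M*b
z = 174043/29300 (z = 551/100 - 21*(-12)/586 = 551*(1/100) + 252*(1/586) = 551/100 + 126/293 = 174043/29300 ≈ 5.9400)
X = -4
z*X = (174043/29300)*(-4) = -174043/7325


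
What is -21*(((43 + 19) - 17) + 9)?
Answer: -1134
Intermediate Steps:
-21*(((43 + 19) - 17) + 9) = -21*((62 - 17) + 9) = -21*(45 + 9) = -21*54 = -1134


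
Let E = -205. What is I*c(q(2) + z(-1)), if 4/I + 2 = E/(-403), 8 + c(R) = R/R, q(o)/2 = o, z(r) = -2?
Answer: 11284/601 ≈ 18.775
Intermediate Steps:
q(o) = 2*o
c(R) = -7 (c(R) = -8 + R/R = -8 + 1 = -7)
I = -1612/601 (I = 4/(-2 - 205/(-403)) = 4/(-2 - 205*(-1/403)) = 4/(-2 + 205/403) = 4/(-601/403) = 4*(-403/601) = -1612/601 ≈ -2.6822)
I*c(q(2) + z(-1)) = -1612/601*(-7) = 11284/601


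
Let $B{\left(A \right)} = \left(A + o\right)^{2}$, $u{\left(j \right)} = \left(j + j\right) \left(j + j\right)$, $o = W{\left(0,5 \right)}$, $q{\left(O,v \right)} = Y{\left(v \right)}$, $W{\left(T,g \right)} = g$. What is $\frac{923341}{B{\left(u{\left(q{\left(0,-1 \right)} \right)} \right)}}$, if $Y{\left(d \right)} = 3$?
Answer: $\frac{923341}{1681} \approx 549.28$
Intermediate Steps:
$q{\left(O,v \right)} = 3$
$o = 5$
$u{\left(j \right)} = 4 j^{2}$ ($u{\left(j \right)} = 2 j 2 j = 4 j^{2}$)
$B{\left(A \right)} = \left(5 + A\right)^{2}$ ($B{\left(A \right)} = \left(A + 5\right)^{2} = \left(5 + A\right)^{2}$)
$\frac{923341}{B{\left(u{\left(q{\left(0,-1 \right)} \right)} \right)}} = \frac{923341}{\left(5 + 4 \cdot 3^{2}\right)^{2}} = \frac{923341}{\left(5 + 4 \cdot 9\right)^{2}} = \frac{923341}{\left(5 + 36\right)^{2}} = \frac{923341}{41^{2}} = \frac{923341}{1681}$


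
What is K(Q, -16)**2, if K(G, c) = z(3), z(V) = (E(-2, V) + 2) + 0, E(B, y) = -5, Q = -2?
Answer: 9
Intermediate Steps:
z(V) = -3 (z(V) = (-5 + 2) + 0 = -3 + 0 = -3)
K(G, c) = -3
K(Q, -16)**2 = (-3)**2 = 9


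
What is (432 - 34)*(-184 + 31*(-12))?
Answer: -221288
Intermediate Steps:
(432 - 34)*(-184 + 31*(-12)) = 398*(-184 - 372) = 398*(-556) = -221288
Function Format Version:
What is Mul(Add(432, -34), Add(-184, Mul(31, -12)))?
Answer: -221288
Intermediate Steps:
Mul(Add(432, -34), Add(-184, Mul(31, -12))) = Mul(398, Add(-184, -372)) = Mul(398, -556) = -221288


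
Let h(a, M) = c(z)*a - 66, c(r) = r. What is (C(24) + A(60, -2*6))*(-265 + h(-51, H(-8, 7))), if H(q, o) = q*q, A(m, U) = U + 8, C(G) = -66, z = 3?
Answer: 33880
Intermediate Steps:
A(m, U) = 8 + U
H(q, o) = q²
h(a, M) = -66 + 3*a (h(a, M) = 3*a - 66 = -66 + 3*a)
(C(24) + A(60, -2*6))*(-265 + h(-51, H(-8, 7))) = (-66 + (8 - 2*6))*(-265 + (-66 + 3*(-51))) = (-66 + (8 - 12))*(-265 + (-66 - 153)) = (-66 - 4)*(-265 - 219) = -70*(-484) = 33880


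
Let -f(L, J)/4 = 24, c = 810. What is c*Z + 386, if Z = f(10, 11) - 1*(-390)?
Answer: 238526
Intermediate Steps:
f(L, J) = -96 (f(L, J) = -4*24 = -96)
Z = 294 (Z = -96 - 1*(-390) = -96 + 390 = 294)
c*Z + 386 = 810*294 + 386 = 238140 + 386 = 238526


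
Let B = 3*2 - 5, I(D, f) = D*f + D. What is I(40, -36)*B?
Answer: -1400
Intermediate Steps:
I(D, f) = D + D*f
B = 1 (B = 6 - 5 = 1)
I(40, -36)*B = (40*(1 - 36))*1 = (40*(-35))*1 = -1400*1 = -1400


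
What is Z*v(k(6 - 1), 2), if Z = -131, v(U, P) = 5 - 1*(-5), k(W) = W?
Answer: -1310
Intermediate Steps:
v(U, P) = 10 (v(U, P) = 5 + 5 = 10)
Z*v(k(6 - 1), 2) = -131*10 = -1310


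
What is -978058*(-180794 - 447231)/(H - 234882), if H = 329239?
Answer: 614244875450/94357 ≈ 6.5098e+6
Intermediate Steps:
-978058*(-180794 - 447231)/(H - 234882) = -978058*(-180794 - 447231)/(329239 - 234882) = -978058/(94357/(-628025)) = -978058/(94357*(-1/628025)) = -978058/(-94357/628025) = -978058*(-628025/94357) = 614244875450/94357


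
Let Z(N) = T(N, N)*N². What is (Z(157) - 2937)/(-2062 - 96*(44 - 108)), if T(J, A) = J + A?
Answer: 7736849/4082 ≈ 1895.4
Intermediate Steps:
T(J, A) = A + J
Z(N) = 2*N³ (Z(N) = (N + N)*N² = (2*N)*N² = 2*N³)
(Z(157) - 2937)/(-2062 - 96*(44 - 108)) = (2*157³ - 2937)/(-2062 - 96*(44 - 108)) = (2*3869893 - 2937)/(-2062 - 96*(-64)) = (7739786 - 2937)/(-2062 + 6144) = 7736849/4082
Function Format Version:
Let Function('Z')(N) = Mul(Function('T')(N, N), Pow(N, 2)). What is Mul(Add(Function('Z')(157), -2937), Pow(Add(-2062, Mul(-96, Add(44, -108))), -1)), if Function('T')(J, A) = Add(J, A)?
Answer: Rational(7736849, 4082) ≈ 1895.4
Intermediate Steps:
Function('T')(J, A) = Add(A, J)
Function('Z')(N) = Mul(2, Pow(N, 3)) (Function('Z')(N) = Mul(Add(N, N), Pow(N, 2)) = Mul(Mul(2, N), Pow(N, 2)) = Mul(2, Pow(N, 3)))
Mul(Add(Function('Z')(157), -2937), Pow(Add(-2062, Mul(-96, Add(44, -108))), -1)) = Mul(Add(Mul(2, Pow(157, 3)), -2937), Pow(Add(-2062, Mul(-96, Add(44, -108))), -1)) = Mul(Add(Mul(2, 3869893), -2937), Pow(Add(-2062, Mul(-96, -64)), -1)) = Mul(Add(7739786, -2937), Pow(Add(-2062, 6144), -1)) = Mul(7736849, Pow(4082, -1)) = Mul(7736849, Rational(1, 4082)) = Rational(7736849, 4082)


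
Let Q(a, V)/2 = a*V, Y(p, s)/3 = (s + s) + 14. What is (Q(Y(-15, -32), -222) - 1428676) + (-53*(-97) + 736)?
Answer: -1356199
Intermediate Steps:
Y(p, s) = 42 + 6*s (Y(p, s) = 3*((s + s) + 14) = 3*(2*s + 14) = 3*(14 + 2*s) = 42 + 6*s)
Q(a, V) = 2*V*a (Q(a, V) = 2*(a*V) = 2*(V*a) = 2*V*a)
(Q(Y(-15, -32), -222) - 1428676) + (-53*(-97) + 736) = (2*(-222)*(42 + 6*(-32)) - 1428676) + (-53*(-97) + 736) = (2*(-222)*(42 - 192) - 1428676) + (5141 + 736) = (2*(-222)*(-150) - 1428676) + 5877 = (66600 - 1428676) + 5877 = -1362076 + 5877 = -1356199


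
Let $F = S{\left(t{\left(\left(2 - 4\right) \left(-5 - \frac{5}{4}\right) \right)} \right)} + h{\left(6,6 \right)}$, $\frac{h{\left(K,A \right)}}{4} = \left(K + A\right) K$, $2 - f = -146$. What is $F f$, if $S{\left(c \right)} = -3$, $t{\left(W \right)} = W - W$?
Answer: $42180$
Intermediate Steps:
$f = 148$ ($f = 2 - -146 = 2 + 146 = 148$)
$t{\left(W \right)} = 0$
$h{\left(K,A \right)} = 4 K \left(A + K\right)$ ($h{\left(K,A \right)} = 4 \left(K + A\right) K = 4 \left(A + K\right) K = 4 K \left(A + K\right)$)
$F = 285$ ($F = -3 + 4 \cdot 6 \left(6 + 6\right) = -3 + 4 \cdot 6 \cdot 12 = -3 + 288 = 285$)
$F f = 285 \cdot 148 = 42180$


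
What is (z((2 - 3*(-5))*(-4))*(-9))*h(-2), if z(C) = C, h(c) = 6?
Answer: 3672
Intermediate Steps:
(z((2 - 3*(-5))*(-4))*(-9))*h(-2) = (((2 - 3*(-5))*(-4))*(-9))*6 = (((2 + 15)*(-4))*(-9))*6 = ((17*(-4))*(-9))*6 = -68*(-9)*6 = 612*6 = 3672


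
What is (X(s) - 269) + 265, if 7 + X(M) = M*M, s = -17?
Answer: 278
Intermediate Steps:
X(M) = -7 + M**2 (X(M) = -7 + M*M = -7 + M**2)
(X(s) - 269) + 265 = ((-7 + (-17)**2) - 269) + 265 = ((-7 + 289) - 269) + 265 = (282 - 269) + 265 = 13 + 265 = 278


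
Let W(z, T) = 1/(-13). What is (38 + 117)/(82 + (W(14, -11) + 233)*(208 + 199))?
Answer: 2015/1233462 ≈ 0.0016336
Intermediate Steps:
W(z, T) = -1/13
(38 + 117)/(82 + (W(14, -11) + 233)*(208 + 199)) = (38 + 117)/(82 + (-1/13 + 233)*(208 + 199)) = 155/(82 + (3028/13)*407) = 155/(82 + 1232396/13) = 155/(1233462/13) = 155*(13/1233462) = 2015/1233462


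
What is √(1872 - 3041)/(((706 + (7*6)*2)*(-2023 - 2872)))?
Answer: -I*√1169/3867050 ≈ -8.8415e-6*I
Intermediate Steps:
√(1872 - 3041)/(((706 + (7*6)*2)*(-2023 - 2872))) = √(-1169)/(((706 + 42*2)*(-4895))) = (I*√1169)/(((706 + 84)*(-4895))) = (I*√1169)/((790*(-4895))) = (I*√1169)/(-3867050) = (I*√1169)*(-1/3867050) = -I*√1169/3867050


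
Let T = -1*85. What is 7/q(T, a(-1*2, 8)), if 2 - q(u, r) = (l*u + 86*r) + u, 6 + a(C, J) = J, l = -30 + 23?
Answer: -7/680 ≈ -0.010294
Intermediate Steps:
l = -7
a(C, J) = -6 + J
T = -85
q(u, r) = 2 - 86*r + 6*u (q(u, r) = 2 - ((-7*u + 86*r) + u) = 2 - (-6*u + 86*r) = 2 + (-86*r + 6*u) = 2 - 86*r + 6*u)
7/q(T, a(-1*2, 8)) = 7/(2 - 86*(-6 + 8) + 6*(-85)) = 7/(2 - 86*2 - 510) = 7/(2 - 172 - 510) = 7/(-680) = -1/680*7 = -7/680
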